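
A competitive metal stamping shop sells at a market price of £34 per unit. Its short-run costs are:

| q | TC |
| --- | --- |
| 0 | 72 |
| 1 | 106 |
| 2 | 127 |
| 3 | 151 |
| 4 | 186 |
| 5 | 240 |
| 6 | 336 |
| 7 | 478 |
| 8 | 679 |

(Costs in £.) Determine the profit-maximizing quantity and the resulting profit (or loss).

Compute π = P·q − TC at each output: q=0: -72; q=1: -72; q=2: -59; q=3: -49; q=4: -50; q=5: -70; q=6: -132; q=7: -240; q=8: -407.
Profit is maximized at q = 3. AVC there is 79/3 = £26.33 ≤ P, so producing beats shutting down (which would give -£72).

q = 3; profit = -£49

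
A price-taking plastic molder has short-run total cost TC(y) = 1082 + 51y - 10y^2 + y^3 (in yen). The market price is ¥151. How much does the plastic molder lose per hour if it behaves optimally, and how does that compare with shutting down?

AVC = 51 - 10y + y^2; min AVC = ¥26 at y = 5. Since P = ¥151 ≥ min AVC, the firm produces.
With MC = 51 - 20y + 3y^2, P = MC on the upward-sloping part at y* = 10.
TR = 151·10 = 1510. TC = 1082 + 510 = 1592. Profit = 1510 − 1592 = -¥82.
That loss of ¥82 beats the ¥1082 the firm would lose by shutting down; producing recovers ¥1000 of fixed cost.

Profit = -¥82 at y = 10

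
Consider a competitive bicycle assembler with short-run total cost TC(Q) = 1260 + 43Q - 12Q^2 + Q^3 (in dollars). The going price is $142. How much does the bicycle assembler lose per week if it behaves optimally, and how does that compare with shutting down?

AVC = 43 - 12Q + Q^2; min AVC = $7 at Q = 6. Since P = $142 ≥ min AVC, the firm produces.
MC = 43 - 24Q + 3Q^2. Setting P = MC and taking the root on the rising branch gives Q* = 11.
TR = 142·11 = 1562. TC = 1260 + 352 = 1612. Profit = 1562 − 1612 = -$50.
By producing, the firm covers all variable cost plus $1210 of fixed cost; shutting down would lose the full $1260.

Profit = -$50 at Q = 11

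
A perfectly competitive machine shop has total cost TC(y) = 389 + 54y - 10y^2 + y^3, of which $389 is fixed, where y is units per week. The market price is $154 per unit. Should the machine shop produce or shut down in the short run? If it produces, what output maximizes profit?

Produce at y = 10

Variable cost is VC = 54y - 10y^2 + y^3, so AVC = VC/y = 54 - 10y + y^2 and MC = dTC/dy = 54 - 20y + 3y^2.
The AVC parabola has its vertex at y = 10/2 = 5, where AVC = 54 - 10·5 + 5^2 = $29.
P = $154 exceeds min AVC = $29, so the firm stays open.
Set P = MC: 154 = 54 - 20y + 3y^2 → -100 - 20y + 3y^2 = 0. The roots are y = -10/3 and y = 10; the profit-maximizing output is on the rising part of MC, so y* = 10.
Check: AVC at y = 10 is $54 ≤ P, so revenue covers variable cost.
Profit = P·y − TC = 154·10 − 929 = $611.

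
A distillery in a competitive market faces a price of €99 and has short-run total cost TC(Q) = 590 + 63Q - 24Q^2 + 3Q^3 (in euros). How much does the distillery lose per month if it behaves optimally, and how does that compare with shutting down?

AVC = 63 - 24Q + 3Q^2; min AVC = €15 at Q = 4. Since P = €99 ≥ min AVC, the firm produces.
MC = 63 - 48Q + 9Q^2. Setting P = MC and taking the root on the rising branch gives Q* = 6.
TR = 99·6 = 594. TC = 590 + 162 = 752. Profit = 594 − 752 = -€158.
By producing, the firm covers all variable cost plus €432 of fixed cost; shutting down would lose the full €590.

Profit = -€158 at Q = 6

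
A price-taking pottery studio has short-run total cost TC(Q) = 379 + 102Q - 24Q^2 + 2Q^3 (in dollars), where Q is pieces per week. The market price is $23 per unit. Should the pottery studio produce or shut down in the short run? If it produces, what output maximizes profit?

Shut down

From TC, MC = TC'(Q) = 102 - 48Q + 6Q^2 and AVC = VC/Q = 102 - 24Q + 2Q^2.
AVC hits its minimum where MC = AVC, at Q = 6, giving min AVC = 102 - 24·6 + 2·6^2 = $30.
Since P = $23 < min AVC = $30, price fails to cover variable cost at any output.
The firm minimizes its loss by shutting down and losing only its fixed cost of $379.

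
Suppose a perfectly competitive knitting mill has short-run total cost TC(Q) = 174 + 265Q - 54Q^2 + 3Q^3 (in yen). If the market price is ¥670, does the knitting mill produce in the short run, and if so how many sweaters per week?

From TC, MC = TC'(Q) = 265 - 108Q + 9Q^2 and AVC = VC/Q = 265 - 54Q + 3Q^2.
AVC is minimized where dAVC/dQ = -54 + 6Q = 0, at Q = 9; min AVC = 265 - 54·9 + 3·9^2 = ¥22.
Since P = ¥670 ≥ min AVC = ¥22, price covers variable cost and the firm should produce.
Solving P = MC: -405 - 108Q + 9Q^2 = 0 ⇒ Q = -3 or 15. On the upward-sloping branch, Q* = 15.
Check: AVC at Q = 15 is ¥130 ≤ P, so revenue covers variable cost.
Profit = P·Q − TC = 670·15 − 2124 = ¥7926.

Produce at Q = 15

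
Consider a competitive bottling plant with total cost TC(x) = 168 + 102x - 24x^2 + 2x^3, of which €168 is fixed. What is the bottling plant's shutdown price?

The firm shuts down when price falls below the minimum of average variable cost. AVC = VC/x = 102 - 24x + 2x^2.
At the minimum of AVC, MC = AVC. MC = 102 - 48x + 6x^2; setting MC = AVC gives 4x^2 - 24x = 0, so x = 6. min AVC = 30.
For P < €30 the firm produces nothing.

€30 per unit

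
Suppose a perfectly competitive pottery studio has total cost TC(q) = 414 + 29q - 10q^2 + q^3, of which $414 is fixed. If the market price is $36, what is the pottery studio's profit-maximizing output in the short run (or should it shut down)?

Produce at q = 7

Strip out fixed cost: VC = 29q - 10q^2 + q^3. Then AVC = 29 - 10q + q^2 and MC = 29 - 20q + 3q^2.
AVC is minimized where dAVC/dq = -10 + 2q = 0, at q = 5; min AVC = 29 - 10·5 + 5^2 = $4.
Because $36 ≥ $4, revenue can cover variable cost; the firm operates.
Set P = MC: 36 = 29 - 20q + 3q^2 → -7 - 20q + 3q^2 = 0. The roots are q = -1/3 and q = 7; the profit-maximizing output is on the rising part of MC, so q* = 7.
Check: AVC at q = 7 is $8 ≤ P, so revenue covers variable cost.
Profit = P·q − TC = 36·7 − 470 = -$218, a loss, but smaller than the $414 fixed cost the firm would lose by shutting down.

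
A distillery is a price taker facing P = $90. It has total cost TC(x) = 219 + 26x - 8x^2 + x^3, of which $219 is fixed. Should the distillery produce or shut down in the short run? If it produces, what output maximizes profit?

From TC, MC = TC'(x) = 26 - 16x + 3x^2 and AVC = VC/x = 26 - 8x + x^2.
AVC is minimized where dAVC/dx = -8 + 2x = 0, at x = 4; min AVC = 26 - 8·4 + 4^2 = $10.
Since P = $90 ≥ min AVC = $10, price covers variable cost and the firm should produce.
P = MC gives -64 - 16x + 3x^2 = 0, with roots -8/3 and 8. Take the larger (rising MC): x* = 8.
Check: AVC at x = 8 is $26 ≤ P, so revenue covers variable cost.
Profit = P·x − TC = 90·8 − 427 = $293.

Produce at x = 8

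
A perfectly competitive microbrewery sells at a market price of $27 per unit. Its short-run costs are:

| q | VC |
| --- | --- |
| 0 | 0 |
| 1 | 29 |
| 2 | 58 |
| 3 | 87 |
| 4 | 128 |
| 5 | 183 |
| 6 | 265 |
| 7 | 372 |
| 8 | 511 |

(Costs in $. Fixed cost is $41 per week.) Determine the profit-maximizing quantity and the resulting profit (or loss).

Compute π = P·q − TC at each output: q=0: -41; q=1: -43; q=2: -45; q=3: -47; q=4: -61; q=5: -89; q=6: -144; q=7: -224; q=8: -336.
Profit is highest at q = 0. Equivalently, the lowest AVC in the table is 29/1 ≈ $29 at q = 1, and P = $27 falls below it — price never covers variable cost, so the firm shuts down and loses only its fixed cost.

q = 0 (shut down); profit = -$41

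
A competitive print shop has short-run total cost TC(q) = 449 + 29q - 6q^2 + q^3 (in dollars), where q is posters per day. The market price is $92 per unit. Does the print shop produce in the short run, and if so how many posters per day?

Strip out fixed cost: VC = 29q - 6q^2 + q^3. Then AVC = 29 - 6q + q^2 and MC = 29 - 12q + 3q^2.
AVC hits its minimum where MC = AVC, at q = 3, giving min AVC = 29 - 6·3 + 3^2 = $20.
P = $92 exceeds min AVC = $20, so the firm stays open.
P = MC gives -63 - 12q + 3q^2 = 0, with roots -3 and 7. Take the larger (rising MC): q* = 7.
Check: AVC at q = 7 is $36 ≤ P, so revenue covers variable cost.
Profit = P·q − TC = 92·7 − 701 = -$57, a loss, but smaller than the $449 fixed cost the firm would lose by shutting down.

Produce at q = 7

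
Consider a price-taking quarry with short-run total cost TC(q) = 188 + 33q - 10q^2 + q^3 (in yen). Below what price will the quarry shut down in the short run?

¥8 per unit

The firm shuts down when price falls below the minimum of average variable cost. AVC = VC/q = 33 - 10q + q^2.
dAVC/dq = -10 + 2q = 0 gives q = 5. min AVC = 33 - 10·5 + 5^2 = 8.
So the shutdown price is ¥8.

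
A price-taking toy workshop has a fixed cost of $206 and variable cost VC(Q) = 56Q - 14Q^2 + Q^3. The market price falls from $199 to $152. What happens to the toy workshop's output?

MC = 56 - 28Q + 3Q^2; the shutdown threshold is min AVC = $7 (at Q = 7).
With P = $199 above the shutdown price, P = MC gives Q = 13.
At P = $152 ≥ min AVC, set P = MC: Q = 12. The firm stays open but cuts output.

Output falls from 13 to 12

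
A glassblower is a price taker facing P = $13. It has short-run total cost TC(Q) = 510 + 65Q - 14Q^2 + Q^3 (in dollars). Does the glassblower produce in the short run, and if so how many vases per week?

Strip out fixed cost: VC = 65Q - 14Q^2 + Q^3. Then AVC = 65 - 14Q + Q^2 and MC = 65 - 28Q + 3Q^2.
The AVC parabola has its vertex at Q = 14/2 = 7, where AVC = 65 - 14·7 + 7^2 = $16.
With P < min AVC ($13 < $16), every unit sold adds to the loss.
Best response: produce nothing and absorb the $510 fixed cost.

Shut down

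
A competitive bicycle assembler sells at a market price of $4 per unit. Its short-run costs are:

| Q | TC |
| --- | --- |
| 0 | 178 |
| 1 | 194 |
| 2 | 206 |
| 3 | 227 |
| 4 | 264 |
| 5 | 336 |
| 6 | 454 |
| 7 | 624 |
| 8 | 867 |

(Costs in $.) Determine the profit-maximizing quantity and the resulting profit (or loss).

Tabulate TR − TC: Q=0: -178; Q=1: -190; Q=2: -198; Q=3: -215; Q=4: -248; Q=5: -316; Q=6: -430; Q=7: -596; Q=8: -835.
Profit is highest at Q = 0. Equivalently, the lowest AVC in the table is 28/2 ≈ $14 at Q = 2, and P = $4 falls below it — price never covers variable cost, so the firm shuts down and loses only its fixed cost.

Q = 0 (shut down); profit = -$178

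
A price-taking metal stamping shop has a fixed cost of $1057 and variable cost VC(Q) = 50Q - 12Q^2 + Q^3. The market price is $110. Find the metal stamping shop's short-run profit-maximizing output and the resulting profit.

AVC = 50 - 12Q + Q^2; min AVC = $14 at Q = 6. Since P = $110 ≥ min AVC, the firm produces.
MC = 50 - 24Q + 3Q^2. Setting P = MC and taking the root on the rising branch gives Q* = 10.
TR = 110·10 = 1100. TC = 1057 + 300 = 1357. Profit = 1100 − 1357 = -$257.
That loss of $257 beats the $1057 the firm would lose by shutting down; producing recovers $800 of fixed cost.

Profit = -$257 at Q = 10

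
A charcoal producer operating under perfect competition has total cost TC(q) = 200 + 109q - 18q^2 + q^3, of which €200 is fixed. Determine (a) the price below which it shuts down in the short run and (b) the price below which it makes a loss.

AVC = 109 - 18q + q^2; minimized at q = 9, giving min AVC = €28. That is the shutdown price.
ATC = 200/q + 109 - 18q + q^2. Setting dATC/dq = −200/q^2 − 18 + 2q = 0 gives q = 10 (since 2·10^3 − 18·10^2 = 200).
min ATC = 200/10 + 109 − 18·10 + 10^2 = €49. That is the break-even price.
Between these two prices the firm operates at a loss; above €49 it earns a profit.

Shutdown price = €28; break-even price = €49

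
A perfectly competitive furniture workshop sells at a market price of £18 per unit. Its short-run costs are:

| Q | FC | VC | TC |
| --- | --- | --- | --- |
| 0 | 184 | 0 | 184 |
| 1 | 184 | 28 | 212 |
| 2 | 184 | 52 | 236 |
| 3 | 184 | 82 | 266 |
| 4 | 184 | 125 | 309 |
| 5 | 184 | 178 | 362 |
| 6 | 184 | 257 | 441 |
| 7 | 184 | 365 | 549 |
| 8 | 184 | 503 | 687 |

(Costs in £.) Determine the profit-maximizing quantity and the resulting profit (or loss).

Compute π = P·Q − TC at each output: Q=0: -184; Q=1: -194; Q=2: -200; Q=3: -212; Q=4: -237; Q=5: -272; Q=6: -333; Q=7: -423; Q=8: -543.
Profit is highest at Q = 0. Equivalently, the lowest AVC in the table is 52/2 ≈ £26 at Q = 2, and P = £18 falls below it — price never covers variable cost, so the firm shuts down and loses only its fixed cost.

Q = 0 (shut down); profit = -£184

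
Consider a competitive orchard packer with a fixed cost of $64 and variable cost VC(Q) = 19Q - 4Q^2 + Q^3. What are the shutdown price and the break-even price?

Shutdown price = $15; break-even price = $35

AVC = 19 - 4Q + Q^2; minimized at Q = 2, giving min AVC = $15. That is the shutdown price.
ATC = 64/Q + 19 - 4Q + Q^2. Setting dATC/dQ = −64/Q^2 − 4 + 2Q = 0 gives Q = 4 (since 2·4^3 − 4·4^2 = 64).
min ATC = 64/4 + 19 − 4·4 + 4^2 = $35. That is the break-even price.
Between these two prices the firm operates at a loss; above $35 it earns a profit.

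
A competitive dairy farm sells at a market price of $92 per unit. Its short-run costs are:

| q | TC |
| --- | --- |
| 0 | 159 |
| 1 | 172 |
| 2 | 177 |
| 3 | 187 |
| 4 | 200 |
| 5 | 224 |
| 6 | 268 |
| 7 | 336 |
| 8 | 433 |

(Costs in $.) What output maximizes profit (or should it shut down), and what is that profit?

q = 7; profit = $308

Tabulate TR − TC: q=0: -159; q=1: -80; q=2: 7; q=3: 89; q=4: 168; q=5: 236; q=6: 284; q=7: 308; q=8: 303.
Profit is maximized at q = 7. AVC there is 177/7 = $25.29 ≤ P, so producing beats shutting down (which would give -$159).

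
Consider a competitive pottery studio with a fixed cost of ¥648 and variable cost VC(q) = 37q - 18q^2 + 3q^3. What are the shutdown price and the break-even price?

Shutdown price = ¥10; break-even price = ¥145

AVC = 37 - 18q + 3q^2; minimized at q = 3, giving min AVC = ¥10. That is the shutdown price.
ATC = 648/q + 37 - 18q + 3q^2. Setting dATC/dq = −648/q^2 − 18 + 6q = 0 gives q = 6 (since 6·6^3 − 18·6^2 = 648).
min ATC = 648/6 + 37 − 18·6 + 3·6^2 = ¥145. That is the break-even price.
Between these two prices the firm operates at a loss; above ¥145 it earns a profit.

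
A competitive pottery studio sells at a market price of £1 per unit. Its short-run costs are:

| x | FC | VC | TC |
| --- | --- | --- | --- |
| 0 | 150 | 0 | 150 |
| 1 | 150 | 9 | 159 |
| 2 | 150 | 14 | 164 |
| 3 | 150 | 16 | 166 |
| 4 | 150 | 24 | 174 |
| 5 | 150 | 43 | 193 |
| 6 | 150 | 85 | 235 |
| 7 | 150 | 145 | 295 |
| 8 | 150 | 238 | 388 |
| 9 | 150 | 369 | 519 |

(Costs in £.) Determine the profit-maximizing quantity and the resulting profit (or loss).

Compute π = P·x − TC at each output: x=0: -150; x=1: -158; x=2: -162; x=3: -163; x=4: -170; x=5: -188; x=6: -229; x=7: -288; x=8: -380; x=9: -510.
Profit is highest at x = 0. Equivalently, the lowest AVC in the table is 16/3 ≈ £5.33 at x = 3, and P = £1 falls below it — price never covers variable cost, so the firm shuts down and loses only its fixed cost.

x = 0 (shut down); profit = -£150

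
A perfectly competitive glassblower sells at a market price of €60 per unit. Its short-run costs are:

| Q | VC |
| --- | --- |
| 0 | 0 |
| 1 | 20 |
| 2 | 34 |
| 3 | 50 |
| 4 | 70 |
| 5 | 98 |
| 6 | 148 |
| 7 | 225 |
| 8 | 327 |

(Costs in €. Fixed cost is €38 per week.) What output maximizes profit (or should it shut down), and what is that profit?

Q = 6; profit = €174

Compute π = P·Q − TC at each output: Q=0: -38; Q=1: 2; Q=2: 48; Q=3: 92; Q=4: 132; Q=5: 164; Q=6: 174; Q=7: 157; Q=8: 115.
Profit is maximized at Q = 6. AVC there is 148/6 = €24.67 ≤ P, so producing beats shutting down (which would give -€38).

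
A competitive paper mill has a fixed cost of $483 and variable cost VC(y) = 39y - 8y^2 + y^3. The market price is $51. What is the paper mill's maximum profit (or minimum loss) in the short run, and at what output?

AVC = 39 - 8y + y^2 has its minimum $23 at y = 4; price $51 clears that bar, so the firm operates.
With MC = 39 - 16y + 3y^2, P = MC on the upward-sloping part at y* = 6.
TR = 51·6 = 306. TC = 483 + 162 = 645. Profit = 306 − 645 = -$339.
Shutting down would mean losing the fixed cost of $483, so operating at a loss of $339 is better by $144.

Profit = -$339 at y = 6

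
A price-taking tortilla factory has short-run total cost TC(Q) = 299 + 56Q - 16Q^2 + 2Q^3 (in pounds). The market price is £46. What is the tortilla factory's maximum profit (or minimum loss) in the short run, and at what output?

AVC = 56 - 16Q + 2Q^2 has its minimum £24 at Q = 4; price £46 clears that bar, so the firm operates.
MC = 56 - 32Q + 6Q^2. Setting P = MC and taking the root on the rising branch gives Q* = 5.
TR = 46·5 = 230. TC = 299 + 130 = 429. Profit = 230 − 429 = -£199.
That loss of £199 beats the £299 the firm would lose by shutting down; producing recovers £100 of fixed cost.

Profit = -£199 at Q = 5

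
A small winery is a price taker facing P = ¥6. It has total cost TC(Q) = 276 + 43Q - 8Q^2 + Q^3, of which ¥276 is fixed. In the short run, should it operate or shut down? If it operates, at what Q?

Variable cost is VC = 43Q - 8Q^2 + Q^3, so AVC = VC/Q = 43 - 8Q + Q^2 and MC = dTC/dQ = 43 - 16Q + 3Q^2.
AVC hits its minimum where MC = AVC, at Q = 4, giving min AVC = 43 - 8·4 + 4^2 = ¥27.
Since P = ¥6 < min AVC = ¥27, price fails to cover variable cost at any output.
The firm minimizes its loss by shutting down and losing only its fixed cost of ¥276.

Shut down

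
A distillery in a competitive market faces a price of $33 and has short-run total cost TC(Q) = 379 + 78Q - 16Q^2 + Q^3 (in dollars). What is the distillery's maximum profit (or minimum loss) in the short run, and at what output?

Profit = -$217 at Q = 9

AVC = 78 - 16Q + Q^2 has its minimum $14 at Q = 8; price $33 clears that bar, so the firm operates.
MC = 78 - 32Q + 3Q^2. Setting P = MC and taking the root on the rising branch gives Q* = 9.
TR = 33·9 = 297. TC = 379 + 135 = 514. Profit = 297 − 514 = -$217.
By producing, the firm covers all variable cost plus $162 of fixed cost; shutting down would lose the full $379.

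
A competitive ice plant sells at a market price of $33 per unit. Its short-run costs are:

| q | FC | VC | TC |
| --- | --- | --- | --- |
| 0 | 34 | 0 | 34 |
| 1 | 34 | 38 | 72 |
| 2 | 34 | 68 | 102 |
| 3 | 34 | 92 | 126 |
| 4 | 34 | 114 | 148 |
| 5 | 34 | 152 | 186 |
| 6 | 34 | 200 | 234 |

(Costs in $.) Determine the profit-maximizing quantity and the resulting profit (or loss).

Tabulate TR − TC: q=0: -34; q=1: -39; q=2: -36; q=3: -27; q=4: -16; q=5: -21; q=6: -36.
Profit is maximized at q = 4. AVC there is 114/4 = $28.50 ≤ P, so producing beats shutting down (which would give -$34).

q = 4; profit = -$16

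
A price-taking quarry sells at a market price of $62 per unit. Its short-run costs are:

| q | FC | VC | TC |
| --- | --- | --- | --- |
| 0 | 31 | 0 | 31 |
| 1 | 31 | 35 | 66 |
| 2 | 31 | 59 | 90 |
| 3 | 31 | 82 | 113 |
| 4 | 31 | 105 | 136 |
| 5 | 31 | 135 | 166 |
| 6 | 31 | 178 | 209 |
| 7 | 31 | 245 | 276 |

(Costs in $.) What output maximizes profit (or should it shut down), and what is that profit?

q = 6; profit = $163

Profit at each row (π = 62q − TC): q=0: -31; q=1: -4; q=2: 34; q=3: 73; q=4: 112; q=5: 144; q=6: 163; q=7: 158.
Profit is maximized at q = 6. AVC there is 178/6 = $29.67 ≤ P, so producing beats shutting down (which would give -$31).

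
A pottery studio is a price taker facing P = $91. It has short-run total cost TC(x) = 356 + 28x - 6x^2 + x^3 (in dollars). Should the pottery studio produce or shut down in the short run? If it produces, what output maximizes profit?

Produce at x = 7

Variable cost is VC = 28x - 6x^2 + x^3, so AVC = VC/x = 28 - 6x + x^2 and MC = dTC/dx = 28 - 12x + 3x^2.
AVC hits its minimum where MC = AVC, at x = 3, giving min AVC = 28 - 6·3 + 3^2 = $19.
P = $91 exceeds min AVC = $19, so the firm stays open.
Set P = MC: 91 = 28 - 12x + 3x^2 → -63 - 12x + 3x^2 = 0. The roots are x = -3 and x = 7; the profit-maximizing output is on the rising part of MC, so x* = 7.
Check: AVC at x = 7 is $35 ≤ P, so revenue covers variable cost.
Profit = P·x − TC = 91·7 − 601 = $36.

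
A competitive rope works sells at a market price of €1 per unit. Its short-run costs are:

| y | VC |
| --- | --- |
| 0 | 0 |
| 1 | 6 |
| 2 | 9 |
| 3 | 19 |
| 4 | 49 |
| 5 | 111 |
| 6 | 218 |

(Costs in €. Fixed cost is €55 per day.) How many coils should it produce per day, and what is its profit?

Profit at each row (π = 1y − TC): y=0: -55; y=1: -60; y=2: -62; y=3: -71; y=4: -100; y=5: -161; y=6: -267.
Profit is highest at y = 0. Equivalently, the lowest AVC in the table is 9/2 ≈ €4.50 at y = 2, and P = €1 falls below it — price never covers variable cost, so the firm shuts down and loses only its fixed cost.

y = 0 (shut down); profit = -€55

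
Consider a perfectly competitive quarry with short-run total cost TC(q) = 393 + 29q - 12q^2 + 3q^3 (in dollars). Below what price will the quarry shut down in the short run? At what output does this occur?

$17 per unit, at q = 2

The firm shuts down when price falls below the minimum of average variable cost. AVC = VC/q = 29 - 12q + 3q^2.
At the minimum of AVC, MC = AVC. MC = 29 - 24q + 9q^2; setting MC = AVC gives 6q^2 - 12q = 0, so q = 2. min AVC = 17.
So the shutdown price is $17.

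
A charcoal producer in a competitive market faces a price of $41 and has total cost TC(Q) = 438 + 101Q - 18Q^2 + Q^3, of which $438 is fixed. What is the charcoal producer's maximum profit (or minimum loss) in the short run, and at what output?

Profit = -$238 at Q = 10

AVC = 101 - 18Q + Q^2 has its minimum $20 at Q = 9; price $41 clears that bar, so the firm operates.
With MC = 101 - 36Q + 3Q^2, P = MC on the upward-sloping part at Q* = 10.
TR = 41·10 = 410. TC = 438 + 210 = 648. Profit = 410 − 648 = -$238.
By producing, the firm covers all variable cost plus $200 of fixed cost; shutting down would lose the full $438.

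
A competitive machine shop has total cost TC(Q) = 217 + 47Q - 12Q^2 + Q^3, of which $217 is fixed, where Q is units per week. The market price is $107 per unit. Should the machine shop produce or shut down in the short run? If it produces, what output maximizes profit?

Strip out fixed cost: VC = 47Q - 12Q^2 + Q^3. Then AVC = 47 - 12Q + Q^2 and MC = 47 - 24Q + 3Q^2.
The AVC parabola has its vertex at Q = 12/2 = 6, where AVC = 47 - 12·6 + 6^2 = $11.
Since P = $107 ≥ min AVC = $11, price covers variable cost and the firm should produce.
P = MC gives -60 - 24Q + 3Q^2 = 0, with roots -2 and 10. Take the larger (rising MC): Q* = 10.
Check: AVC at Q = 10 is $27 ≤ P, so revenue covers variable cost.
Profit = P·Q − TC = 107·10 − 487 = $583.

Produce at Q = 10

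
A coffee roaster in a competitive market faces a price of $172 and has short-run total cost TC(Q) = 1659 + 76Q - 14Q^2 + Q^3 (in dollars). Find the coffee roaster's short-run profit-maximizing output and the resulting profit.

AVC = 76 - 14Q + Q^2; min AVC = $27 at Q = 7. Since P = $172 ≥ min AVC, the firm produces.
MC = 76 - 28Q + 3Q^2. Setting P = MC and taking the root on the rising branch gives Q* = 12.
TR = 172·12 = 2064. TC = 1659 + 624 = 2283. Profit = 2064 − 2283 = -$219.
By producing, the firm covers all variable cost plus $1440 of fixed cost; shutting down would lose the full $1659.

Profit = -$219 at Q = 12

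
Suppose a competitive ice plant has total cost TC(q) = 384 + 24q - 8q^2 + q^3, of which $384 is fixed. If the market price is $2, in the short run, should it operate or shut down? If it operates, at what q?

Shut down

From TC, MC = TC'(q) = 24 - 16q + 3q^2 and AVC = VC/q = 24 - 8q + q^2.
AVC is minimized where dAVC/dq = -8 + 2q = 0, at q = 4; min AVC = 24 - 8·4 + 4^2 = $8.
Since P = $2 < min AVC = $8, price fails to cover variable cost at any output.
Shutting down limits the loss to fixed cost, $384.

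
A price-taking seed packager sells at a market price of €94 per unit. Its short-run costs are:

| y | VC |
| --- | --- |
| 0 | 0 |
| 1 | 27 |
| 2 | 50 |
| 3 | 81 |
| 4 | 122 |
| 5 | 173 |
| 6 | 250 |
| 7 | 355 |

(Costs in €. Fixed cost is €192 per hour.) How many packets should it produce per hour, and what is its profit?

Tabulate TR − TC: y=0: -192; y=1: -125; y=2: -54; y=3: 9; y=4: 62; y=5: 105; y=6: 122; y=7: 111.
Profit is maximized at y = 6. AVC there is 250/6 = €41.67 ≤ P, so producing beats shutting down (which would give -€192).

y = 6; profit = €122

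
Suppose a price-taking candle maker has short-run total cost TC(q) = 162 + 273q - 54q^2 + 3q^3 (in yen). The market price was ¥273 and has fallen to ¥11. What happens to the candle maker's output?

AVC = 273 - 54q + 3q^2, minimized at q = 9 where min AVC = ¥30. MC = 273 - 108q + 9q^2.
With P = ¥273 above the shutdown price, P = MC gives q = 12.
At P = ¥11 < min AVC = ¥30, price no longer covers variable cost at any output, so the firm shuts down: q = 0.

Output falls from 12 to 0 (the firm shuts down)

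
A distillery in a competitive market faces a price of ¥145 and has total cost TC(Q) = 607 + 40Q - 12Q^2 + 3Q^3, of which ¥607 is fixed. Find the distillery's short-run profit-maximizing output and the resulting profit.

AVC = 40 - 12Q + 3Q^2 has its minimum ¥28 at Q = 2; price ¥145 clears that bar, so the firm operates.
With MC = 40 - 24Q + 9Q^2, P = MC on the upward-sloping part at Q* = 5.
TR = 145·5 = 725. TC = 607 + 275 = 882. Profit = 725 − 882 = -¥157.
That loss of ¥157 beats the ¥607 the firm would lose by shutting down; producing recovers ¥450 of fixed cost.

Profit = -¥157 at Q = 5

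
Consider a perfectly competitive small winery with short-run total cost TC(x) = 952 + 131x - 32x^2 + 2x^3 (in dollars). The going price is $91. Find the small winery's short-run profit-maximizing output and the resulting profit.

Profit = -$152 at x = 10

AVC = 131 - 32x + 2x^2; min AVC = $3 at x = 8. Since P = $91 ≥ min AVC, the firm produces.
MC = 131 - 64x + 6x^2. Setting P = MC and taking the root on the rising branch gives x* = 10.
TR = 91·10 = 910. TC = 952 + 110 = 1062. Profit = 910 − 1062 = -$152.
Shutting down would mean losing the fixed cost of $952, so operating at a loss of $152 is better by $800.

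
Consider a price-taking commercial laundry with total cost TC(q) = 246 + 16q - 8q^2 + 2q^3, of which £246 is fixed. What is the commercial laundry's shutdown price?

£8 per unit

Short-run supply begins at min AVC. From VC = 16q - 8q^2 + 2q^3, AVC = 16 - 8q + 2q^2.
dAVC/dq = -8 + 4q = 0 gives q = 2. min AVC = 16 - 8·2 + 2·2^2 = 8.
For P < £8 the firm produces nothing.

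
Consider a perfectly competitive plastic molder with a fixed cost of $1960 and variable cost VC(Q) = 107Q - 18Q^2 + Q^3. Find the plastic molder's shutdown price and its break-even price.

Shutdown price = min AVC. AVC = 107 - 18Q + Q^2, with vertex at Q = 9 and minimum $26.
ATC = 1960/Q + 107 - 18Q + Q^2. Setting dATC/dQ = −1960/Q^2 − 18 + 2Q = 0 gives Q = 14 (since 2·14^3 − 18·14^2 = 1960).
min ATC = 1960/14 + 107 − 18·14 + 14^2 = $191. That is the break-even price.
Between these two prices the firm operates at a loss; above $191 it earns a profit.

Shutdown price = $26; break-even price = $191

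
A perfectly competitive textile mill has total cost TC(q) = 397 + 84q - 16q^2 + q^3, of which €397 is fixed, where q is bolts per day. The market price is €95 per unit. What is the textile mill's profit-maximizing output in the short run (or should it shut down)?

Strip out fixed cost: VC = 84q - 16q^2 + q^3. Then AVC = 84 - 16q + q^2 and MC = 84 - 32q + 3q^2.
AVC is minimized where dAVC/dq = -16 + 2q = 0, at q = 8; min AVC = 84 - 16·8 + 8^2 = €20.
Since P = €95 ≥ min AVC = €20, price covers variable cost and the firm should produce.
Solving P = MC: -11 - 32q + 3q^2 = 0 ⇒ q = -1/3 or 11. On the upward-sloping branch, q* = 11.
Check: AVC at q = 11 is €29 ≤ P, so revenue covers variable cost.
Profit = P·q − TC = 95·11 − 716 = €329.

Produce at q = 11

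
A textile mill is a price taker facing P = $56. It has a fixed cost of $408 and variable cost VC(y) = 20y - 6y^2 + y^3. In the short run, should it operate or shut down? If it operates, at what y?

Produce at y = 6

Variable cost is VC = 20y - 6y^2 + y^3, so AVC = VC/y = 20 - 6y + y^2 and MC = dTC/dy = 20 - 12y + 3y^2.
The AVC parabola has its vertex at y = 6/2 = 3, where AVC = 20 - 6·3 + 3^2 = $11.
Because $56 ≥ $11, revenue can cover variable cost; the firm operates.
Set P = MC: 56 = 20 - 12y + 3y^2 → -36 - 12y + 3y^2 = 0. The roots are y = -2 and y = 6; the profit-maximizing output is on the rising part of MC, so y* = 6.
Check: AVC at y = 6 is $20 ≤ P, so revenue covers variable cost.
Profit = P·y − TC = 56·6 − 528 = -$192, a loss, but smaller than the $408 fixed cost the firm would lose by shutting down.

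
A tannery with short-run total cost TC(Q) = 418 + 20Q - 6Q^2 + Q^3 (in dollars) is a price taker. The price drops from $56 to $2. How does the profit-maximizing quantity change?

Output falls from 6 to 0 (the firm shuts down)

MC = 20 - 12Q + 3Q^2; the shutdown threshold is min AVC = $11 (at Q = 3).
With P = $56 above the shutdown price, P = MC gives Q = 6.
At P = $2 < min AVC = $11, price no longer covers variable cost at any output, so the firm shuts down: Q = 0.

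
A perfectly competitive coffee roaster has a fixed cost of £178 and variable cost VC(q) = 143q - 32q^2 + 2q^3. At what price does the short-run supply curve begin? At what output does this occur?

£15 per unit, at q = 8

The shutdown price is the minimum of AVC. VC = 143q - 32q^2 + 2q^3, so AVC = 143 - 32q + 2q^2.
dAVC/dq = -32 + 4q = 0 gives q = 8. min AVC = 143 - 32·8 + 2·8^2 = 15.
The firm shuts down for any P below £15.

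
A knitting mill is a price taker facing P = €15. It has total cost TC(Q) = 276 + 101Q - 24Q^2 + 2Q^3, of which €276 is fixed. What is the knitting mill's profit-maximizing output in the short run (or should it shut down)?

Strip out fixed cost: VC = 101Q - 24Q^2 + 2Q^3. Then AVC = 101 - 24Q + 2Q^2 and MC = 101 - 48Q + 6Q^2.
The AVC parabola has its vertex at Q = 24/4 = 6, where AVC = 101 - 24·6 + 2·6^2 = €29.
With P < min AVC (€15 < €29), every unit sold adds to the loss.
Best response: produce nothing and absorb the €276 fixed cost.

Shut down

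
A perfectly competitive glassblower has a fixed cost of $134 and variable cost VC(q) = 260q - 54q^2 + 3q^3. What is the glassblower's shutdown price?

Short-run supply begins at min AVC. From VC = 260q - 54q^2 + 3q^3, AVC = 260 - 54q + 3q^2.
At the minimum of AVC, MC = AVC. MC = 260 - 108q + 9q^2; setting MC = AVC gives 6q^2 - 54q = 0, so q = 9. min AVC = 17.
For P < $17 the firm produces nothing.

$17 per unit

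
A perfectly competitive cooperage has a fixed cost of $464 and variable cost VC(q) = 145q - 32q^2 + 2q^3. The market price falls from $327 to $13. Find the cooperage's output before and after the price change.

Output falls from 13 to 0 (the firm shuts down)

AVC = 145 - 32q + 2q^2, minimized at q = 8 where min AVC = $17. MC = 145 - 64q + 6q^2.
With P = $327 above the shutdown price, P = MC gives q = 13.
At P = $13 < min AVC = $17, price no longer covers variable cost at any output, so the firm shuts down: q = 0.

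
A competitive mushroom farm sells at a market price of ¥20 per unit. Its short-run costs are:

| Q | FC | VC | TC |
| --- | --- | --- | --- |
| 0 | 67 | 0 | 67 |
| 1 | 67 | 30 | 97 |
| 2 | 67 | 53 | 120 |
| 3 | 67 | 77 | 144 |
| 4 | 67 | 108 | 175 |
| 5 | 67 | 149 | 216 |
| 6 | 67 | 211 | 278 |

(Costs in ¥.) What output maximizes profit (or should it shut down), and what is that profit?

Q = 0 (shut down); profit = -¥67

Profit at each row (π = 20Q − TC): Q=0: -67; Q=1: -77; Q=2: -80; Q=3: -84; Q=4: -95; Q=5: -116; Q=6: -158.
Profit is highest at Q = 0. Equivalently, the lowest AVC in the table is 77/3 ≈ ¥25.67 at Q = 3, and P = ¥20 falls below it — price never covers variable cost, so the firm shuts down and loses only its fixed cost.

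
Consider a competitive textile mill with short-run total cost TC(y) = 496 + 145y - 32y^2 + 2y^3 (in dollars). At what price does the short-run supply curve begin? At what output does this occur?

$17 per unit, at y = 8

The firm shuts down when price falls below the minimum of average variable cost. AVC = VC/y = 145 - 32y + 2y^2.
At the minimum of AVC, MC = AVC. MC = 145 - 64y + 6y^2; setting MC = AVC gives 4y^2 - 32y = 0, so y = 8. min AVC = 17.
So the shutdown price is $17.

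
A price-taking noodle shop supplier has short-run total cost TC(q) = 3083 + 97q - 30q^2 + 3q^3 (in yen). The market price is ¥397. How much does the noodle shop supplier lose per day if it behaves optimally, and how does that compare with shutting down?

Profit = -¥83 at q = 10

AVC = 97 - 30q + 3q^2; min AVC = ¥22 at q = 5. Since P = ¥397 ≥ min AVC, the firm produces.
MC = 97 - 60q + 9q^2. Setting P = MC and taking the root on the rising branch gives q* = 10.
TR = 397·10 = 3970. TC = 3083 + 970 = 4053. Profit = 3970 − 4053 = -¥83.
By producing, the firm covers all variable cost plus ¥3000 of fixed cost; shutting down would lose the full ¥3083.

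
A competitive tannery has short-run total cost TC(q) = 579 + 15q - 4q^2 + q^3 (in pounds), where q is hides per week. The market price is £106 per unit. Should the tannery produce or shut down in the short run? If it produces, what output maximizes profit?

Produce at q = 7

From TC, MC = TC'(q) = 15 - 8q + 3q^2 and AVC = VC/q = 15 - 4q + q^2.
AVC is minimized where dAVC/dq = -4 + 2q = 0, at q = 2; min AVC = 15 - 4·2 + 2^2 = £11.
Since P = £106 ≥ min AVC = £11, price covers variable cost and the firm should produce.
Set P = MC: 106 = 15 - 8q + 3q^2 → -91 - 8q + 3q^2 = 0. The roots are q = -13/3 and q = 7; the profit-maximizing output is on the rising part of MC, so q* = 7.
Check: AVC at q = 7 is £36 ≤ P, so revenue covers variable cost.
Profit = P·q − TC = 106·7 − 831 = -£89, a loss, but smaller than the £579 fixed cost the firm would lose by shutting down.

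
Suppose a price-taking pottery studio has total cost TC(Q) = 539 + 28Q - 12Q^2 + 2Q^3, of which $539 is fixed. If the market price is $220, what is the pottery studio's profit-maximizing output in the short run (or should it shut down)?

Produce at Q = 8

Variable cost is VC = 28Q - 12Q^2 + 2Q^3, so AVC = VC/Q = 28 - 12Q + 2Q^2 and MC = dTC/dQ = 28 - 24Q + 6Q^2.
The AVC parabola has its vertex at Q = 12/4 = 3, where AVC = 28 - 12·3 + 2·3^2 = $10.
Because $220 ≥ $10, revenue can cover variable cost; the firm operates.
Set P = MC: 220 = 28 - 24Q + 6Q^2 → -192 - 24Q + 6Q^2 = 0. The roots are Q = -4 and Q = 8; the profit-maximizing output is on the rising part of MC, so Q* = 8.
Check: AVC at Q = 8 is $60 ≤ P, so revenue covers variable cost.
Profit = P·Q − TC = 220·8 − 1019 = $741.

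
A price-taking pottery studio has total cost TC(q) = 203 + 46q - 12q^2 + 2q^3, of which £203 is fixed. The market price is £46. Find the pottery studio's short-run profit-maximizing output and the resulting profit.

Profit = -£139 at q = 4

AVC = 46 - 12q + 2q^2 has its minimum £28 at q = 3; price £46 clears that bar, so the firm operates.
MC = 46 - 24q + 6q^2. Setting P = MC and taking the root on the rising branch gives q* = 4.
TR = 46·4 = 184. TC = 203 + 120 = 323. Profit = 184 − 323 = -£139.
By producing, the firm covers all variable cost plus £64 of fixed cost; shutting down would lose the full £203.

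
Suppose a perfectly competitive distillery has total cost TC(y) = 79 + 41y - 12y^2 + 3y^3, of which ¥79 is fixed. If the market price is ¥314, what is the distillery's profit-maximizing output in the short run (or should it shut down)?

Strip out fixed cost: VC = 41y - 12y^2 + 3y^3. Then AVC = 41 - 12y + 3y^2 and MC = 41 - 24y + 9y^2.
AVC is minimized where dAVC/dy = -12 + 6y = 0, at y = 2; min AVC = 41 - 12·2 + 3·2^2 = ¥29.
Because ¥314 ≥ ¥29, revenue can cover variable cost; the firm operates.
P = MC gives -273 - 24y + 9y^2 = 0, with roots -13/3 and 7. Take the larger (rising MC): y* = 7.
Check: AVC at y = 7 is ¥104 ≤ P, so revenue covers variable cost.
Profit = P·y − TC = 314·7 − 807 = ¥1391.

Produce at y = 7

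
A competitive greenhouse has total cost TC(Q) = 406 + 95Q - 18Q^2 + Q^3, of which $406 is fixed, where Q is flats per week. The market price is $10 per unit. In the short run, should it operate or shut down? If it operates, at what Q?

From TC, MC = TC'(Q) = 95 - 36Q + 3Q^2 and AVC = VC/Q = 95 - 18Q + Q^2.
The AVC parabola has its vertex at Q = 18/2 = 9, where AVC = 95 - 18·9 + 9^2 = $14.
Since P = $10 < min AVC = $14, price fails to cover variable cost at any output.
Best response: produce nothing and absorb the $406 fixed cost.

Shut down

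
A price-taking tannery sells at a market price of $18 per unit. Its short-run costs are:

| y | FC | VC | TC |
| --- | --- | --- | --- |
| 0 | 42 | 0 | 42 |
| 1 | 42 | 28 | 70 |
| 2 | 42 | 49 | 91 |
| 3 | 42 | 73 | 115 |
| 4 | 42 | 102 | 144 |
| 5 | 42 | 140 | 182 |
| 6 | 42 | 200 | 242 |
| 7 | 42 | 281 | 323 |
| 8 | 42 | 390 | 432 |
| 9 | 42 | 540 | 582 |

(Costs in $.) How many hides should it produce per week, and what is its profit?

Compute π = P·y − TC at each output: y=0: -42; y=1: -52; y=2: -55; y=3: -61; y=4: -72; y=5: -92; y=6: -134; y=7: -197; y=8: -288; y=9: -420.
Profit is highest at y = 0. Equivalently, the lowest AVC in the table is 73/3 ≈ $24.33 at y = 3, and P = $18 falls below it — price never covers variable cost, so the firm shuts down and loses only its fixed cost.

y = 0 (shut down); profit = -$42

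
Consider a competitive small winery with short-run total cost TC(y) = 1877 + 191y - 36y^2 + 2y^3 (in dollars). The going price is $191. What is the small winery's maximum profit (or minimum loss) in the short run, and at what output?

AVC = 191 - 36y + 2y^2 has its minimum $29 at y = 9; price $191 clears that bar, so the firm operates.
MC = 191 - 72y + 6y^2. Setting P = MC and taking the root on the rising branch gives y* = 12.
TR = 191·12 = 2292. TC = 1877 + 564 = 2441. Profit = 2292 − 2441 = -$149.
That loss of $149 beats the $1877 the firm would lose by shutting down; producing recovers $1728 of fixed cost.

Profit = -$149 at y = 12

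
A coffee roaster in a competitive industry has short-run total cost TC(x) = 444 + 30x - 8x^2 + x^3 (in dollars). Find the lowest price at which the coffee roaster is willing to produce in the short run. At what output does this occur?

$14 per unit, at x = 4

Short-run supply begins at min AVC. From VC = 30x - 8x^2 + x^3, AVC = 30 - 8x + x^2.
At the minimum of AVC, MC = AVC. MC = 30 - 16x + 3x^2; setting MC = AVC gives 2x^2 - 8x = 0, so x = 4. min AVC = 14.
For P < $14 the firm produces nothing.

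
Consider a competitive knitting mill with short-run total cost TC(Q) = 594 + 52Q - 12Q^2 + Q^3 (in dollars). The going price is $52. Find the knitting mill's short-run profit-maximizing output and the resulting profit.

Profit = -$338 at Q = 8

AVC = 52 - 12Q + Q^2; min AVC = $16 at Q = 6. Since P = $52 ≥ min AVC, the firm produces.
With MC = 52 - 24Q + 3Q^2, P = MC on the upward-sloping part at Q* = 8.
TR = 52·8 = 416. TC = 594 + 160 = 754. Profit = 416 − 754 = -$338.
That loss of $338 beats the $594 the firm would lose by shutting down; producing recovers $256 of fixed cost.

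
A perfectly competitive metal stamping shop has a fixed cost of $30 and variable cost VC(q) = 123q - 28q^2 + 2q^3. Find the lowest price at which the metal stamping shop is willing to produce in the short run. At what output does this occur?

Short-run supply begins at min AVC. From VC = 123q - 28q^2 + 2q^3, AVC = 123 - 28q + 2q^2.
dAVC/dq = -28 + 4q = 0 gives q = 7. min AVC = 123 - 28·7 + 2·7^2 = 25.
So the shutdown price is $25.

$25 per unit, at q = 7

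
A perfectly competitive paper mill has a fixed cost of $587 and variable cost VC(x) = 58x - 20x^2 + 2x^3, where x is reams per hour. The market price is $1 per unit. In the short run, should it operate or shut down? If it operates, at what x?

Shut down

Variable cost is VC = 58x - 20x^2 + 2x^3, so AVC = VC/x = 58 - 20x + 2x^2 and MC = dTC/dx = 58 - 40x + 6x^2.
The AVC parabola has its vertex at x = 20/4 = 5, where AVC = 58 - 20·5 + 2·5^2 = $8.
P = $1 lies below min AVC = $8; no output level covers variable cost.
Best response: produce nothing and absorb the $587 fixed cost.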